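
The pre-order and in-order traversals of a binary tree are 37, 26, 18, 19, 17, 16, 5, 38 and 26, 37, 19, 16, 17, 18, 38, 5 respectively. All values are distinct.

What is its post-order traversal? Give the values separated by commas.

The first element of pre-order is the root; it splits in-order into left and right subtrees.
Root 37: left subtree has 1 node {26}, right has 6 {19, 16, 17, 18, 38, 5}.
  Root 18: left subtree has 3 nodes {19, 16, 17}, right has 2 {38, 5}.
    Root 19: left subtree has 0 nodes { }, right has 2 {16, 17}.
      Root 17: left subtree has 1 node {16}, right has 0 { }.
    Root 5: left subtree has 1 node {38}, right has 0 { }.

26, 16, 17, 19, 38, 5, 18, 37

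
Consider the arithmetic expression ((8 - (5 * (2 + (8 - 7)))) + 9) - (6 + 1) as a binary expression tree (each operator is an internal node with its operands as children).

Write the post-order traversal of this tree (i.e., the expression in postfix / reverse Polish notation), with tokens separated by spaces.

8 5 2 8 7 - + * - 9 + 6 1 + -

Post-order on an expression tree gives postfix notation: for each operator, emit left operand, right operand, then the operator.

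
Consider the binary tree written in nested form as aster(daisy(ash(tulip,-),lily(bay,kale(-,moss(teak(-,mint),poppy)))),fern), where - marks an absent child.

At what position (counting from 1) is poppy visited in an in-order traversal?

10

In-order visits the left subtree, then the node, then the right subtree.
At aster: go left to daisy.
  At daisy: go left to ash.
    At ash: go left to tulip.
      tulip is a leaf — visit tulip.
    Visit ash.
    At ash: no right child.
  Visit daisy.
  At daisy: go right to lily.
    At lily: go left to bay.
      bay is a leaf — visit bay.
    Visit lily.
    At lily: go right to kale.
      At kale: no left child.
      Visit kale.
      At kale: go right to moss.
        At moss: go left to teak.
          At teak: no left child.
          Visit teak.
          At teak: go right to mint.
            mint is a leaf — visit mint.
        Visit moss.
        At moss: go right to poppy.
          poppy is a leaf — visit poppy.
Visit aster.
At aster: go right to fern.
  fern is a leaf — visit fern.
Full in-order sequence: tulip, ash, daisy, bay, lily, kale, teak, mint, moss, poppy, aster, fern.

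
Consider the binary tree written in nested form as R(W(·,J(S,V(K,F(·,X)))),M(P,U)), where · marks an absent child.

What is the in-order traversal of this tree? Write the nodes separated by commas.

In-order visits the left subtree, then the node, then the right subtree.
At R: go left to W.
  At W: no left child.
  Visit W.
  At W: go right to J.
    At J: go left to S.
      S is a leaf — visit S.
    Visit J.
    At J: go right to V.
      At V: go left to K.
        K is a leaf — visit K.
      Visit V.
      At V: go right to F.
        At F: no left child.
        Visit F.
        At F: go right to X.
          X is a leaf — visit X.
Visit R.
At R: go right to M.
  At M: go left to P.
    P is a leaf — visit P.
  Visit M.
  At M: go right to U.
    U is a leaf — visit U.

W, S, J, K, V, F, X, R, P, M, U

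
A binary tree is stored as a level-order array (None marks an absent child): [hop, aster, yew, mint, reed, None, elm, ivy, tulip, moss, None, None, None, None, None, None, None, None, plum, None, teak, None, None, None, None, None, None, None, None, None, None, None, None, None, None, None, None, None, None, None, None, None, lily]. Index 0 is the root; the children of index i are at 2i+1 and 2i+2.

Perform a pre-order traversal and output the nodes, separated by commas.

hop, aster, mint, ivy, tulip, plum, reed, moss, teak, lily, yew, elm

Pre-order visits the node, then its left subtree, then its right subtree.
Visit hop.
At hop: go left to aster.
  Visit aster.
  At aster: go left to mint.
    Visit mint.
    At mint: go left to ivy.
      ivy is a leaf — visit ivy.
    At mint: go right to tulip.
      Visit tulip.
      At tulip: no left child.
      At tulip: go right to plum.
        plum is a leaf — visit plum.
  At aster: go right to reed.
    Visit reed.
    At reed: go left to moss.
      Visit moss.
      At moss: no left child.
      At moss: go right to teak.
        Visit teak.
        At teak: no left child.
        At teak: go right to lily.
          lily is a leaf — visit lily.
    At reed: no right child.
At hop: go right to yew.
  Visit yew.
  At yew: no left child.
  At yew: go right to elm.
    elm is a leaf — visit elm.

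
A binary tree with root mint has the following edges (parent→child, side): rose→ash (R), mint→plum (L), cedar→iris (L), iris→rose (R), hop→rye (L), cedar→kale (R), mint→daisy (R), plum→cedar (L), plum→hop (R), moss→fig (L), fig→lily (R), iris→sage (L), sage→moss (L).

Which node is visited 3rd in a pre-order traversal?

Pre-order visits the node, then its left subtree, then its right subtree.
Visit mint.
At mint: go left to plum.
  Visit plum.
  At plum: go left to cedar.
    Visit cedar.
    At cedar: go left to iris.
      Visit iris.
      At iris: go left to sage.
        Visit sage.
        At sage: go left to moss.
          Visit moss.
          At moss: go left to fig.
            Visit fig.
            At fig: no left child.
            At fig: go right to lily.
              lily is a leaf — visit lily.
          At moss: no right child.
        At sage: no right child.
      At iris: go right to rose.
        Visit rose.
        At rose: no left child.
        At rose: go right to ash.
          ash is a leaf — visit ash.
    At cedar: go right to kale.
      kale is a leaf — visit kale.
  At plum: go right to hop.
    Visit hop.
    At hop: go left to rye.
      rye is a leaf — visit rye.
    At hop: no right child.
At mint: go right to daisy.
  daisy is a leaf — visit daisy.
Full pre-order sequence: mint, plum, cedar, iris, sage, moss, fig, lily, rose, ash, kale, hop, rye, daisy.

cedar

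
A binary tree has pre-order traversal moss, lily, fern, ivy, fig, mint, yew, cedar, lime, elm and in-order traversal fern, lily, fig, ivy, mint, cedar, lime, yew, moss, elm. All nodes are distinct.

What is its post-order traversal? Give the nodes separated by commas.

fern, fig, lime, cedar, yew, mint, ivy, lily, elm, moss

The first element of pre-order is the root; it splits in-order into left and right subtrees.
Root moss: left subtree has 8 nodes {fern, lily, fig, ivy, mint, cedar, lime, yew}, right has 1 {elm}.
  Root lily: left subtree has 1 node {fern}, right has 6 {fig, ivy, mint, cedar, lime, yew}.
    Root ivy: left subtree has 1 node {fig}, right has 4 {mint, cedar, lime, yew}.
      Root mint: left subtree has 0 nodes { }, right has 3 {cedar, lime, yew}.
        Root yew: left subtree has 2 nodes {cedar, lime}, right has 0 { }.
          Root cedar: left subtree has 0 nodes { }, right has 1 {lime}.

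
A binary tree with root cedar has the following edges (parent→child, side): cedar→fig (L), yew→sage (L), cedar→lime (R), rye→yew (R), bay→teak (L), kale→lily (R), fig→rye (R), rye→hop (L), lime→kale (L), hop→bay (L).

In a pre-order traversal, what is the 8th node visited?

Pre-order visits the node, then its left subtree, then its right subtree.
Visit cedar.
At cedar: go left to fig.
  Visit fig.
  At fig: no left child.
  At fig: go right to rye.
    Visit rye.
    At rye: go left to hop.
      Visit hop.
      At hop: go left to bay.
        Visit bay.
        At bay: go left to teak.
          teak is a leaf — visit teak.
        At bay: no right child.
      At hop: no right child.
    At rye: go right to yew.
      Visit yew.
      At yew: go left to sage.
        sage is a leaf — visit sage.
      At yew: no right child.
At cedar: go right to lime.
  Visit lime.
  At lime: go left to kale.
    Visit kale.
    At kale: no left child.
    At kale: go right to lily.
      lily is a leaf — visit lily.
  At lime: no right child.
Full pre-order sequence: cedar, fig, rye, hop, bay, teak, yew, sage, lime, kale, lily.

sage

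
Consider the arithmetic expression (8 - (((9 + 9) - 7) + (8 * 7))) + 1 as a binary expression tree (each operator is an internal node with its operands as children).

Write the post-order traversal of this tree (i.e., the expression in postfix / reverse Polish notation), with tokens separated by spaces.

8 9 9 + 7 - 8 7 * + - 1 +

Post-order on an expression tree gives postfix notation: for each operator, emit left operand, right operand, then the operator.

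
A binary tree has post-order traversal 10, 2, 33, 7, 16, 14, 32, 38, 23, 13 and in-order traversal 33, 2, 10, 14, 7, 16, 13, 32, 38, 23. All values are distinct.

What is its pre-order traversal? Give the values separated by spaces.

The last element of post-order is the root; it splits in-order into left and right subtrees.
Root 13: left subtree has 6 nodes {33, 2, 10, 14, 7, 16}, right has 3 {32, 38, 23}.
  Root 14: left subtree has 3 nodes {33, 2, 10}, right has 2 {7, 16}.
    Root 33: left subtree has 0 nodes { }, right has 2 {2, 10}.
      Root 2: left subtree has 0 nodes { }, right has 1 {10}.
    Root 16: left subtree has 1 node {7}, right has 0 { }.
  Root 23: left subtree has 2 nodes {32, 38}, right has 0 { }.
    Root 38: left subtree has 1 node {32}, right has 0 { }.

13 14 33 2 10 16 7 23 38 32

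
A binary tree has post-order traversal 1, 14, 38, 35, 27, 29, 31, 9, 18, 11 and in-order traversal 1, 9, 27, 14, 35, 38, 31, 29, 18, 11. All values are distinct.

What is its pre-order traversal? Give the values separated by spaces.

11 18 9 1 31 27 35 14 38 29

The last element of post-order is the root; it splits in-order into left and right subtrees.
Root 11: left subtree has 9 nodes {1, 9, 27, 14, 35, 38, 31, 29, 18}, right has 0 { }.
  Root 18: left subtree has 8 nodes {1, 9, 27, 14, 35, 38, 31, 29}, right has 0 { }.
    Root 9: left subtree has 1 node {1}, right has 6 {27, 14, 35, 38, 31, 29}.
      Root 31: left subtree has 4 nodes {27, 14, 35, 38}, right has 1 {29}.
        Root 27: left subtree has 0 nodes { }, right has 3 {14, 35, 38}.
          Root 35: left subtree has 1 node {14}, right has 1 {38}.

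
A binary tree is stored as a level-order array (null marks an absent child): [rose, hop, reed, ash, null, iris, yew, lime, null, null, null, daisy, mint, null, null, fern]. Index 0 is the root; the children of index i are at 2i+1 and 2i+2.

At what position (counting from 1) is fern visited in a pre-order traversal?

5

Pre-order visits the node, then its left subtree, then its right subtree.
Visit rose.
At rose: go left to hop.
  Visit hop.
  At hop: go left to ash.
    Visit ash.
    At ash: go left to lime.
      Visit lime.
      At lime: go left to fern.
        fern is a leaf — visit fern.
      At lime: no right child.
    At ash: no right child.
  At hop: no right child.
At rose: go right to reed.
  Visit reed.
  At reed: go left to iris.
    Visit iris.
    At iris: go left to daisy.
      daisy is a leaf — visit daisy.
    At iris: go right to mint.
      mint is a leaf — visit mint.
  At reed: go right to yew.
    yew is a leaf — visit yew.
Full pre-order sequence: rose, hop, ash, lime, fern, reed, iris, daisy, mint, yew.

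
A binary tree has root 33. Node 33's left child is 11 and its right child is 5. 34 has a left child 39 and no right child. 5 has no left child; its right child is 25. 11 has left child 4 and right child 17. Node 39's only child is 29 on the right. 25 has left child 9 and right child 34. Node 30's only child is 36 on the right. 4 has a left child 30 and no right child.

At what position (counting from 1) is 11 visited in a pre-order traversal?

Pre-order visits the node, then its left subtree, then its right subtree.
Visit 33.
At 33: go left to 11.
  Visit 11.
  At 11: go left to 4.
    Visit 4.
    At 4: go left to 30.
      Visit 30.
      At 30: no left child.
      At 30: go right to 36.
        36 is a leaf — visit 36.
    At 4: no right child.
  At 11: go right to 17.
    17 is a leaf — visit 17.
At 33: go right to 5.
  Visit 5.
  At 5: no left child.
  At 5: go right to 25.
    Visit 25.
    At 25: go left to 9.
      9 is a leaf — visit 9.
    At 25: go right to 34.
      Visit 34.
      At 34: go left to 39.
        Visit 39.
        At 39: no left child.
        At 39: go right to 29.
          29 is a leaf — visit 29.
      At 34: no right child.
Full pre-order sequence: 33, 11, 4, 30, 36, 17, 5, 25, 9, 34, 39, 29.

2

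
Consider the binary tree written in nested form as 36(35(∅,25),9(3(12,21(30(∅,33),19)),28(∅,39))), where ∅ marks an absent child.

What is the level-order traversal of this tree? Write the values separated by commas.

36, 35, 9, 25, 3, 28, 12, 21, 39, 30, 19, 33

Level-order visits nodes level by level from the root, left to right within each level.
Level 0: 36
Level 1: 35, 9
Level 2: 25, 3, 28
Level 3: 12, 21, 39
Level 4: 30, 19
Level 5: 33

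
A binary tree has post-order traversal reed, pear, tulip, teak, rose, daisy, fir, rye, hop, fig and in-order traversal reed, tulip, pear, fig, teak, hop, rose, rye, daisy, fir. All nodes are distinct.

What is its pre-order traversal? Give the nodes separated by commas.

fig, tulip, reed, pear, hop, teak, rye, rose, fir, daisy

The last element of post-order is the root; it splits in-order into left and right subtrees.
Root fig: left subtree has 3 nodes {reed, tulip, pear}, right has 6 {teak, hop, rose, rye, daisy, fir}.
  Root tulip: left subtree has 1 node {reed}, right has 1 {pear}.
  Root hop: left subtree has 1 node {teak}, right has 4 {rose, rye, daisy, fir}.
    Root rye: left subtree has 1 node {rose}, right has 2 {daisy, fir}.
      Root fir: left subtree has 1 node {daisy}, right has 0 { }.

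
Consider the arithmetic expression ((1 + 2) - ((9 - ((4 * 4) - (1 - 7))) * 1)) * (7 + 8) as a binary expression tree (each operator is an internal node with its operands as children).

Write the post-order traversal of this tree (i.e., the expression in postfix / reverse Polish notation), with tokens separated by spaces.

1 2 + 9 4 4 * 1 7 - - - 1 * - 7 8 + *

Post-order on an expression tree gives postfix notation: for each operator, emit left operand, right operand, then the operator.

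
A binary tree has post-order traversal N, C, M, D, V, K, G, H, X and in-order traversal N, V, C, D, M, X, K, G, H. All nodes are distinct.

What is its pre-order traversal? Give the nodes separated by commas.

X, V, N, D, C, M, H, G, K

The last element of post-order is the root; it splits in-order into left and right subtrees.
Root X: left subtree has 5 nodes {N, V, C, D, M}, right has 3 {K, G, H}.
  Root V: left subtree has 1 node {N}, right has 3 {C, D, M}.
    Root D: left subtree has 1 node {C}, right has 1 {M}.
  Root H: left subtree has 2 nodes {K, G}, right has 0 { }.
    Root G: left subtree has 1 node {K}, right has 0 { }.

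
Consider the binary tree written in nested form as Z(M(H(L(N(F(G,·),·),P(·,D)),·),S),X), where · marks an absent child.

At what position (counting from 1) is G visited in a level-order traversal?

11

Level-order visits nodes level by level from the root, left to right within each level.
Level 0: Z
Level 1: M, X
Level 2: H, S
Level 3: L
Level 4: N, P
Level 5: F, D
Level 6: G
Full level-order sequence: Z, M, X, H, S, L, N, P, F, D, G.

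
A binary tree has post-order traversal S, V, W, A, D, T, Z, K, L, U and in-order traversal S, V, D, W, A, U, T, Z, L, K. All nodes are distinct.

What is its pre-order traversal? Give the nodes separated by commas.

U, D, V, S, A, W, L, Z, T, K

The last element of post-order is the root; it splits in-order into left and right subtrees.
Root U: left subtree has 5 nodes {S, V, D, W, A}, right has 4 {T, Z, L, K}.
  Root D: left subtree has 2 nodes {S, V}, right has 2 {W, A}.
    Root V: left subtree has 1 node {S}, right has 0 { }.
    Root A: left subtree has 1 node {W}, right has 0 { }.
  Root L: left subtree has 2 nodes {T, Z}, right has 1 {K}.
    Root Z: left subtree has 1 node {T}, right has 0 { }.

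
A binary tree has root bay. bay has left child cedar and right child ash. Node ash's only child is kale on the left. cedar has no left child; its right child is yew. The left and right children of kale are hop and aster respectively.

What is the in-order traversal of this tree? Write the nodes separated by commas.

cedar, yew, bay, hop, kale, aster, ash

In-order visits the left subtree, then the node, then the right subtree.
At bay: go left to cedar.
  At cedar: no left child.
  Visit cedar.
  At cedar: go right to yew.
    yew is a leaf — visit yew.
Visit bay.
At bay: go right to ash.
  At ash: go left to kale.
    At kale: go left to hop.
      hop is a leaf — visit hop.
    Visit kale.
    At kale: go right to aster.
      aster is a leaf — visit aster.
  Visit ash.
  At ash: no right child.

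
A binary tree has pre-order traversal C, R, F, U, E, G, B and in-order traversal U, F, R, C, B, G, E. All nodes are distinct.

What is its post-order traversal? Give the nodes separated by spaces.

U F R B G E C

The first element of pre-order is the root; it splits in-order into left and right subtrees.
Root C: left subtree has 3 nodes {U, F, R}, right has 3 {B, G, E}.
  Root R: left subtree has 2 nodes {U, F}, right has 0 { }.
    Root F: left subtree has 1 node {U}, right has 0 { }.
  Root E: left subtree has 2 nodes {B, G}, right has 0 { }.
    Root G: left subtree has 1 node {B}, right has 0 { }.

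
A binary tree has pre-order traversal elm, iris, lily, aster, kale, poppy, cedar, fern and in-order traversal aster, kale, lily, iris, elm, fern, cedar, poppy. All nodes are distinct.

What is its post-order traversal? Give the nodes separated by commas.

kale, aster, lily, iris, fern, cedar, poppy, elm

The first element of pre-order is the root; it splits in-order into left and right subtrees.
Root elm: left subtree has 4 nodes {aster, kale, lily, iris}, right has 3 {fern, cedar, poppy}.
  Root iris: left subtree has 3 nodes {aster, kale, lily}, right has 0 { }.
    Root lily: left subtree has 2 nodes {aster, kale}, right has 0 { }.
      Root aster: left subtree has 0 nodes { }, right has 1 {kale}.
  Root poppy: left subtree has 2 nodes {fern, cedar}, right has 0 { }.
    Root cedar: left subtree has 1 node {fern}, right has 0 { }.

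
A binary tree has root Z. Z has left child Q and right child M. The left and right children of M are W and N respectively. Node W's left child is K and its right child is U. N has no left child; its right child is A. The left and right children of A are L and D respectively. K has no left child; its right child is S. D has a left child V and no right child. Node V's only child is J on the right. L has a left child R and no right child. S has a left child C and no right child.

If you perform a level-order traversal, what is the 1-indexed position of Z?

Level-order visits nodes level by level from the root, left to right within each level.
Level 0: Z
Level 1: Q, M
Level 2: W, N
Level 3: K, U, A
Level 4: S, L, D
Level 5: C, R, V
Level 6: J
Full level-order sequence: Z, Q, M, W, N, K, U, A, S, L, D, C, R, V, J.

1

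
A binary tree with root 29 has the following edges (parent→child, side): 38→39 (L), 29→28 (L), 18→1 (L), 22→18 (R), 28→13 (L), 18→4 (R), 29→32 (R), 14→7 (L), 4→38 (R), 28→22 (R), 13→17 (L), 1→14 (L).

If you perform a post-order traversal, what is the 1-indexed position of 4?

8

Post-order visits the left subtree, then the right subtree, then the node.
At 29: go left to 28.
  At 28: go left to 13.
    At 13: go left to 17.
      17 is a leaf — visit 17.
    At 13: no right child.
    Visit 13.
  At 28: go right to 22.
    At 22: no left child.
    At 22: go right to 18.
      At 18: go left to 1.
        At 1: go left to 14.
          At 14: go left to 7.
            7 is a leaf — visit 7.
          At 14: no right child.
          Visit 14.
        At 1: no right child.
        Visit 1.
      At 18: go right to 4.
        At 4: no left child.
        At 4: go right to 38.
          At 38: go left to 39.
            39 is a leaf — visit 39.
          At 38: no right child.
          Visit 38.
        Visit 4.
      Visit 18.
    Visit 22.
  Visit 28.
At 29: go right to 32.
  32 is a leaf — visit 32.
Visit 29.
Full post-order sequence: 17, 13, 7, 14, 1, 39, 38, 4, 18, 22, 28, 32, 29.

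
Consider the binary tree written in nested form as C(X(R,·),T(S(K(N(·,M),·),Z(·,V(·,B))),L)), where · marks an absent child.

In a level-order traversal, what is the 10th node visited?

V

Level-order visits nodes level by level from the root, left to right within each level.
Level 0: C
Level 1: X, T
Level 2: R, S, L
Level 3: K, Z
Level 4: N, V
Level 5: M, B
Full level-order sequence: C, X, T, R, S, L, K, Z, N, V, M, B.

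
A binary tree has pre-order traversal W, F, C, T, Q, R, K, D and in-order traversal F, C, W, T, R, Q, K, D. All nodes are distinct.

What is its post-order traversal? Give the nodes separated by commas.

The first element of pre-order is the root; it splits in-order into left and right subtrees.
Root W: left subtree has 2 nodes {F, C}, right has 5 {T, R, Q, K, D}.
  Root F: left subtree has 0 nodes { }, right has 1 {C}.
  Root T: left subtree has 0 nodes { }, right has 4 {R, Q, K, D}.
    Root Q: left subtree has 1 node {R}, right has 2 {K, D}.
      Root K: left subtree has 0 nodes { }, right has 1 {D}.

C, F, R, D, K, Q, T, W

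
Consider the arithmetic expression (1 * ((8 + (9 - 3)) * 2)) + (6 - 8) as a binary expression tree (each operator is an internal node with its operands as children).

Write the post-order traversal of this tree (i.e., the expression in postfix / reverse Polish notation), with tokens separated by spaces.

1 8 9 3 - + 2 * * 6 8 - +

Post-order on an expression tree gives postfix notation: for each operator, emit left operand, right operand, then the operator.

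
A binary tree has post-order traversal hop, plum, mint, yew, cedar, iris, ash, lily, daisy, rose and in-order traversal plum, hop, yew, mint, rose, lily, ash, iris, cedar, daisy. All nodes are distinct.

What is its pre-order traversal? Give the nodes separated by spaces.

rose yew plum hop mint daisy lily ash iris cedar

The last element of post-order is the root; it splits in-order into left and right subtrees.
Root rose: left subtree has 4 nodes {plum, hop, yew, mint}, right has 5 {lily, ash, iris, cedar, daisy}.
  Root yew: left subtree has 2 nodes {plum, hop}, right has 1 {mint}.
    Root plum: left subtree has 0 nodes { }, right has 1 {hop}.
  Root daisy: left subtree has 4 nodes {lily, ash, iris, cedar}, right has 0 { }.
    Root lily: left subtree has 0 nodes { }, right has 3 {ash, iris, cedar}.
      Root ash: left subtree has 0 nodes { }, right has 2 {iris, cedar}.
        Root iris: left subtree has 0 nodes { }, right has 1 {cedar}.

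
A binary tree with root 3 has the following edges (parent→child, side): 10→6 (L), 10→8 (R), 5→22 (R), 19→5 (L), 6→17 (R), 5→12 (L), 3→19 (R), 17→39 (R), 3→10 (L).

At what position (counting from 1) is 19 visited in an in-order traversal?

In-order visits the left subtree, then the node, then the right subtree.
At 3: go left to 10.
  At 10: go left to 6.
    At 6: no left child.
    Visit 6.
    At 6: go right to 17.
      At 17: no left child.
      Visit 17.
      At 17: go right to 39.
        39 is a leaf — visit 39.
  Visit 10.
  At 10: go right to 8.
    8 is a leaf — visit 8.
Visit 3.
At 3: go right to 19.
  At 19: go left to 5.
    At 5: go left to 12.
      12 is a leaf — visit 12.
    Visit 5.
    At 5: go right to 22.
      22 is a leaf — visit 22.
  Visit 19.
  At 19: no right child.
Full in-order sequence: 6, 17, 39, 10, 8, 3, 12, 5, 22, 19.

10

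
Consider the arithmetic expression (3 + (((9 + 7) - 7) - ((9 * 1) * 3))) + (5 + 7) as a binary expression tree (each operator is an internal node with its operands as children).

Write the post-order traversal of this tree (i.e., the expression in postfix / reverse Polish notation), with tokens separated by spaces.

3 9 7 + 7 - 9 1 * 3 * - + 5 7 + +

Post-order on an expression tree gives postfix notation: for each operator, emit left operand, right operand, then the operator.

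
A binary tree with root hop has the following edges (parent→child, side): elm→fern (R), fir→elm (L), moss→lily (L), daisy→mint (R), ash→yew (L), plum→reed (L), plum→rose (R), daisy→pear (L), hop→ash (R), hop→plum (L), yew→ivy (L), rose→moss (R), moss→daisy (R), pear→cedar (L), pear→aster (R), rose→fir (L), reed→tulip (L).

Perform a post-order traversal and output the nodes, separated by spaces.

tulip reed fern elm fir lily cedar aster pear mint daisy moss rose plum ivy yew ash hop

Post-order visits the left subtree, then the right subtree, then the node.
At hop: go left to plum.
  At plum: go left to reed.
    At reed: go left to tulip.
      tulip is a leaf — visit tulip.
    At reed: no right child.
    Visit reed.
  At plum: go right to rose.
    At rose: go left to fir.
      At fir: go left to elm.
        At elm: no left child.
        At elm: go right to fern.
          fern is a leaf — visit fern.
        Visit elm.
      At fir: no right child.
      Visit fir.
    At rose: go right to moss.
      At moss: go left to lily.
        lily is a leaf — visit lily.
      At moss: go right to daisy.
        At daisy: go left to pear.
          At pear: go left to cedar.
            cedar is a leaf — visit cedar.
          At pear: go right to aster.
            aster is a leaf — visit aster.
          Visit pear.
        At daisy: go right to mint.
          mint is a leaf — visit mint.
        Visit daisy.
      Visit moss.
    Visit rose.
  Visit plum.
At hop: go right to ash.
  At ash: go left to yew.
    At yew: go left to ivy.
      ivy is a leaf — visit ivy.
    At yew: no right child.
    Visit yew.
  At ash: no right child.
  Visit ash.
Visit hop.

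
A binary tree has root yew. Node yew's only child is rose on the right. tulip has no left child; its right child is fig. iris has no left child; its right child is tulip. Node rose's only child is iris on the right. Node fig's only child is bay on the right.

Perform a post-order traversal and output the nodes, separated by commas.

Post-order visits the left subtree, then the right subtree, then the node.
At yew: no left child.
At yew: go right to rose.
  At rose: no left child.
  At rose: go right to iris.
    At iris: no left child.
    At iris: go right to tulip.
      At tulip: no left child.
      At tulip: go right to fig.
        At fig: no left child.
        At fig: go right to bay.
          bay is a leaf — visit bay.
        Visit fig.
      Visit tulip.
    Visit iris.
  Visit rose.
Visit yew.

bay, fig, tulip, iris, rose, yew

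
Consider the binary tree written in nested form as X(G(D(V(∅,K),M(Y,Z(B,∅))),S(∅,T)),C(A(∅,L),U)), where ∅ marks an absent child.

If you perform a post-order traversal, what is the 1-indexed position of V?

2

Post-order visits the left subtree, then the right subtree, then the node.
At X: go left to G.
  At G: go left to D.
    At D: go left to V.
      At V: no left child.
      At V: go right to K.
        K is a leaf — visit K.
      Visit V.
    At D: go right to M.
      At M: go left to Y.
        Y is a leaf — visit Y.
      At M: go right to Z.
        At Z: go left to B.
          B is a leaf — visit B.
        At Z: no right child.
        Visit Z.
      Visit M.
    Visit D.
  At G: go right to S.
    At S: no left child.
    At S: go right to T.
      T is a leaf — visit T.
    Visit S.
  Visit G.
At X: go right to C.
  At C: go left to A.
    At A: no left child.
    At A: go right to L.
      L is a leaf — visit L.
    Visit A.
  At C: go right to U.
    U is a leaf — visit U.
  Visit C.
Visit X.
Full post-order sequence: K, V, Y, B, Z, M, D, T, S, G, L, A, U, C, X.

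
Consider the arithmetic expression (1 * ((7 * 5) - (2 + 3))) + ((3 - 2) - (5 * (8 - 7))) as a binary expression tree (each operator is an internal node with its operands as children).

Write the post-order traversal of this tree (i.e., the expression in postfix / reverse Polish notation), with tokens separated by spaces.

Post-order on an expression tree gives postfix notation: for each operator, emit left operand, right operand, then the operator.

1 7 5 * 2 3 + - * 3 2 - 5 8 7 - * - +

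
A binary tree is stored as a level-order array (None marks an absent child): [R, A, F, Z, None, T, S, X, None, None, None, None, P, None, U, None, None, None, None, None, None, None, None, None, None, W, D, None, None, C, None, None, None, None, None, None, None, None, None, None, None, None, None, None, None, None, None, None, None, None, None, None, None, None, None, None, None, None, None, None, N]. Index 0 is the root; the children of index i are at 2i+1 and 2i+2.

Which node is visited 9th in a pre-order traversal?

D

Pre-order visits the node, then its left subtree, then its right subtree.
Visit R.
At R: go left to A.
  Visit A.
  At A: go left to Z.
    Visit Z.
    At Z: go left to X.
      X is a leaf — visit X.
    At Z: no right child.
  At A: no right child.
At R: go right to F.
  Visit F.
  At F: go left to T.
    Visit T.
    At T: no left child.
    At T: go right to P.
      Visit P.
      At P: go left to W.
        W is a leaf — visit W.
      At P: go right to D.
        D is a leaf — visit D.
  At F: go right to S.
    Visit S.
    At S: no left child.
    At S: go right to U.
      Visit U.
      At U: go left to C.
        Visit C.
        At C: no left child.
        At C: go right to N.
          N is a leaf — visit N.
      At U: no right child.
Full pre-order sequence: R, A, Z, X, F, T, P, W, D, S, U, C, N.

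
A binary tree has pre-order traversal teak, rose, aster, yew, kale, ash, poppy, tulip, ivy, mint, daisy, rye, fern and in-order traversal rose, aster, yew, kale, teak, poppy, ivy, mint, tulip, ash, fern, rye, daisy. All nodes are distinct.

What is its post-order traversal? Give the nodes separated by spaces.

kale yew aster rose mint ivy tulip poppy fern rye daisy ash teak

The first element of pre-order is the root; it splits in-order into left and right subtrees.
Root teak: left subtree has 4 nodes {rose, aster, yew, kale}, right has 8 {poppy, ivy, mint, tulip, ash, fern, rye, daisy}.
  Root rose: left subtree has 0 nodes { }, right has 3 {aster, yew, kale}.
    Root aster: left subtree has 0 nodes { }, right has 2 {yew, kale}.
      Root yew: left subtree has 0 nodes { }, right has 1 {kale}.
  Root ash: left subtree has 4 nodes {poppy, ivy, mint, tulip}, right has 3 {fern, rye, daisy}.
    Root poppy: left subtree has 0 nodes { }, right has 3 {ivy, mint, tulip}.
      Root tulip: left subtree has 2 nodes {ivy, mint}, right has 0 { }.
        Root ivy: left subtree has 0 nodes { }, right has 1 {mint}.
    Root daisy: left subtree has 2 nodes {fern, rye}, right has 0 { }.
      Root rye: left subtree has 1 node {fern}, right has 0 { }.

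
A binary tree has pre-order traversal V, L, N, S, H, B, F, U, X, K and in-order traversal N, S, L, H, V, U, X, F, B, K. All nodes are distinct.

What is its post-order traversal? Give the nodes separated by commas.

The first element of pre-order is the root; it splits in-order into left and right subtrees.
Root V: left subtree has 4 nodes {N, S, L, H}, right has 5 {U, X, F, B, K}.
  Root L: left subtree has 2 nodes {N, S}, right has 1 {H}.
    Root N: left subtree has 0 nodes { }, right has 1 {S}.
  Root B: left subtree has 3 nodes {U, X, F}, right has 1 {K}.
    Root F: left subtree has 2 nodes {U, X}, right has 0 { }.
      Root U: left subtree has 0 nodes { }, right has 1 {X}.

S, N, H, L, X, U, F, K, B, V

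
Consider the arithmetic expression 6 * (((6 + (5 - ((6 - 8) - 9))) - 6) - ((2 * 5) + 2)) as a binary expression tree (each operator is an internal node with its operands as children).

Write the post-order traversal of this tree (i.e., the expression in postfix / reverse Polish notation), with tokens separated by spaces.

Post-order on an expression tree gives postfix notation: for each operator, emit left operand, right operand, then the operator.

6 6 5 6 8 - 9 - - + 6 - 2 5 * 2 + - *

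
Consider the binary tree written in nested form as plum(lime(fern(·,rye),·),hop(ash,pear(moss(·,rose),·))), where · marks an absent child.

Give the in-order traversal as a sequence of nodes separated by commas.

In-order visits the left subtree, then the node, then the right subtree.
At plum: go left to lime.
  At lime: go left to fern.
    At fern: no left child.
    Visit fern.
    At fern: go right to rye.
      rye is a leaf — visit rye.
  Visit lime.
  At lime: no right child.
Visit plum.
At plum: go right to hop.
  At hop: go left to ash.
    ash is a leaf — visit ash.
  Visit hop.
  At hop: go right to pear.
    At pear: go left to moss.
      At moss: no left child.
      Visit moss.
      At moss: go right to rose.
        rose is a leaf — visit rose.
    Visit pear.
    At pear: no right child.

fern, rye, lime, plum, ash, hop, moss, rose, pear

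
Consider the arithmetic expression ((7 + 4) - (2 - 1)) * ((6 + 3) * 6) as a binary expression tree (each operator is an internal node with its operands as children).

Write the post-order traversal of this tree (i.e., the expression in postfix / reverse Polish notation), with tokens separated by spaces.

7 4 + 2 1 - - 6 3 + 6 * *

Post-order on an expression tree gives postfix notation: for each operator, emit left operand, right operand, then the operator.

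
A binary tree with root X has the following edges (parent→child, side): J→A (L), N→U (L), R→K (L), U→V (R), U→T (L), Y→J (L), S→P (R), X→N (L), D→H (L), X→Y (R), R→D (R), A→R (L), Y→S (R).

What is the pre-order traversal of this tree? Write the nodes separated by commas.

X, N, U, T, V, Y, J, A, R, K, D, H, S, P

Pre-order visits the node, then its left subtree, then its right subtree.
Visit X.
At X: go left to N.
  Visit N.
  At N: go left to U.
    Visit U.
    At U: go left to T.
      T is a leaf — visit T.
    At U: go right to V.
      V is a leaf — visit V.
  At N: no right child.
At X: go right to Y.
  Visit Y.
  At Y: go left to J.
    Visit J.
    At J: go left to A.
      Visit A.
      At A: go left to R.
        Visit R.
        At R: go left to K.
          K is a leaf — visit K.
        At R: go right to D.
          Visit D.
          At D: go left to H.
            H is a leaf — visit H.
          At D: no right child.
      At A: no right child.
    At J: no right child.
  At Y: go right to S.
    Visit S.
    At S: no left child.
    At S: go right to P.
      P is a leaf — visit P.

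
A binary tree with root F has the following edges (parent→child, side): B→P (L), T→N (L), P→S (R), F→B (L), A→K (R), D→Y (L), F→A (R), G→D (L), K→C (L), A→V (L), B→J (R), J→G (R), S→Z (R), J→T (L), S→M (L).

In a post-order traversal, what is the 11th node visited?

B

Post-order visits the left subtree, then the right subtree, then the node.
At F: go left to B.
  At B: go left to P.
    At P: no left child.
    At P: go right to S.
      At S: go left to M.
        M is a leaf — visit M.
      At S: go right to Z.
        Z is a leaf — visit Z.
      Visit S.
    Visit P.
  At B: go right to J.
    At J: go left to T.
      At T: go left to N.
        N is a leaf — visit N.
      At T: no right child.
      Visit T.
    At J: go right to G.
      At G: go left to D.
        At D: go left to Y.
          Y is a leaf — visit Y.
        At D: no right child.
        Visit D.
      At G: no right child.
      Visit G.
    Visit J.
  Visit B.
At F: go right to A.
  At A: go left to V.
    V is a leaf — visit V.
  At A: go right to K.
    At K: go left to C.
      C is a leaf — visit C.
    At K: no right child.
    Visit K.
  Visit A.
Visit F.
Full post-order sequence: M, Z, S, P, N, T, Y, D, G, J, B, V, C, K, A, F.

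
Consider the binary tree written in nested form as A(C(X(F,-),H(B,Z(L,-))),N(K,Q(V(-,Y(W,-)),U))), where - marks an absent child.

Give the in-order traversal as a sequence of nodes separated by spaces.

F X C B H L Z A K N V W Y Q U

In-order visits the left subtree, then the node, then the right subtree.
At A: go left to C.
  At C: go left to X.
    At X: go left to F.
      F is a leaf — visit F.
    Visit X.
    At X: no right child.
  Visit C.
  At C: go right to H.
    At H: go left to B.
      B is a leaf — visit B.
    Visit H.
    At H: go right to Z.
      At Z: go left to L.
        L is a leaf — visit L.
      Visit Z.
      At Z: no right child.
Visit A.
At A: go right to N.
  At N: go left to K.
    K is a leaf — visit K.
  Visit N.
  At N: go right to Q.
    At Q: go left to V.
      At V: no left child.
      Visit V.
      At V: go right to Y.
        At Y: go left to W.
          W is a leaf — visit W.
        Visit Y.
        At Y: no right child.
    Visit Q.
    At Q: go right to U.
      U is a leaf — visit U.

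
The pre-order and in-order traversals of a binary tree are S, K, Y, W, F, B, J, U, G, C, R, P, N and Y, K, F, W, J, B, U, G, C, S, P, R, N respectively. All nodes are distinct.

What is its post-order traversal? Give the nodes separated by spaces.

Y F J C G U B W K P N R S

The first element of pre-order is the root; it splits in-order into left and right subtrees.
Root S: left subtree has 9 nodes {Y, K, F, W, J, B, U, G, C}, right has 3 {P, R, N}.
  Root K: left subtree has 1 node {Y}, right has 7 {F, W, J, B, U, G, C}.
    Root W: left subtree has 1 node {F}, right has 5 {J, B, U, G, C}.
      Root B: left subtree has 1 node {J}, right has 3 {U, G, C}.
        Root U: left subtree has 0 nodes { }, right has 2 {G, C}.
          Root G: left subtree has 0 nodes { }, right has 1 {C}.
  Root R: left subtree has 1 node {P}, right has 1 {N}.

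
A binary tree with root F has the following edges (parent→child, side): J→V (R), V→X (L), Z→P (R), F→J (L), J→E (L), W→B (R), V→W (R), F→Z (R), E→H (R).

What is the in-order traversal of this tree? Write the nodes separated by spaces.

In-order visits the left subtree, then the node, then the right subtree.
At F: go left to J.
  At J: go left to E.
    At E: no left child.
    Visit E.
    At E: go right to H.
      H is a leaf — visit H.
  Visit J.
  At J: go right to V.
    At V: go left to X.
      X is a leaf — visit X.
    Visit V.
    At V: go right to W.
      At W: no left child.
      Visit W.
      At W: go right to B.
        B is a leaf — visit B.
Visit F.
At F: go right to Z.
  At Z: no left child.
  Visit Z.
  At Z: go right to P.
    P is a leaf — visit P.

E H J X V W B F Z P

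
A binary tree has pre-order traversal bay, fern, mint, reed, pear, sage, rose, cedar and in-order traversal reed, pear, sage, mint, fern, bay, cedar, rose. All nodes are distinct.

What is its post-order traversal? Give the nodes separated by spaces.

The first element of pre-order is the root; it splits in-order into left and right subtrees.
Root bay: left subtree has 5 nodes {reed, pear, sage, mint, fern}, right has 2 {cedar, rose}.
  Root fern: left subtree has 4 nodes {reed, pear, sage, mint}, right has 0 { }.
    Root mint: left subtree has 3 nodes {reed, pear, sage}, right has 0 { }.
      Root reed: left subtree has 0 nodes { }, right has 2 {pear, sage}.
        Root pear: left subtree has 0 nodes { }, right has 1 {sage}.
  Root rose: left subtree has 1 node {cedar}, right has 0 { }.

sage pear reed mint fern cedar rose bay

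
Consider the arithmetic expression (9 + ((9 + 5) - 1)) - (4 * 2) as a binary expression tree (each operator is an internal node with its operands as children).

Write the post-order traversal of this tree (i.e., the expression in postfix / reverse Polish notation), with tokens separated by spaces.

Post-order on an expression tree gives postfix notation: for each operator, emit left operand, right operand, then the operator.

9 9 5 + 1 - + 4 2 * -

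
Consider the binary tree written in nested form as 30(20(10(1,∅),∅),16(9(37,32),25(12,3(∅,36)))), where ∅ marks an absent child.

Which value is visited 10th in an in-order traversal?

25

In-order visits the left subtree, then the node, then the right subtree.
At 30: go left to 20.
  At 20: go left to 10.
    At 10: go left to 1.
      1 is a leaf — visit 1.
    Visit 10.
    At 10: no right child.
  Visit 20.
  At 20: no right child.
Visit 30.
At 30: go right to 16.
  At 16: go left to 9.
    At 9: go left to 37.
      37 is a leaf — visit 37.
    Visit 9.
    At 9: go right to 32.
      32 is a leaf — visit 32.
  Visit 16.
  At 16: go right to 25.
    At 25: go left to 12.
      12 is a leaf — visit 12.
    Visit 25.
    At 25: go right to 3.
      At 3: no left child.
      Visit 3.
      At 3: go right to 36.
        36 is a leaf — visit 36.
Full in-order sequence: 1, 10, 20, 30, 37, 9, 32, 16, 12, 25, 3, 36.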